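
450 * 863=388350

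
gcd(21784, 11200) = 56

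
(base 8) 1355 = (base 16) 2ed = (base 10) 749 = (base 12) 525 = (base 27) 10k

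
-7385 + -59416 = -66801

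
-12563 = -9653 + -2910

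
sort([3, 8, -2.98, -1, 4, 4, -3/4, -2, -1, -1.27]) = [-2.98, -2, -1.27, -1, -1, -3/4, 3, 4, 4, 8]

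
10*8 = 80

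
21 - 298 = -277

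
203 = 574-371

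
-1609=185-1794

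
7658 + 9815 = 17473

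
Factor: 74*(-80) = -1*2^5*5^1*37^1 = -5920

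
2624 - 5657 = -3033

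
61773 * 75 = 4632975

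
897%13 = 0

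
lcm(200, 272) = 6800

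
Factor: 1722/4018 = 3^1*7^(-1) = 3/7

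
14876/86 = 7438/43 ≈ 172.98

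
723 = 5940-5217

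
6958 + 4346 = 11304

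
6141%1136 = 461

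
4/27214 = 2/13607 ≈ 0.000147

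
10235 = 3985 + 6250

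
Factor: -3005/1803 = -1*3^(-1)*5^1 = -5/3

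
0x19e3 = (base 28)8cj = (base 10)6627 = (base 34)5ov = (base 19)i6f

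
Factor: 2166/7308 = 2^(-1)*3^(-1)*7^(-1)*19^2*29^(-1) = 361/1218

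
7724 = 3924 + 3800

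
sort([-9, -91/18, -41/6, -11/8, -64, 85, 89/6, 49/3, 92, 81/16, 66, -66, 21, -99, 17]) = [-99, -66, -64, -9, -41/6, -91/18, -11/8, 81/16, 89/6, 49/3, 17, 21, 66, 85, 92]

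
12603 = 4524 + 8079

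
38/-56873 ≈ -0.000668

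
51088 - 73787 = -22699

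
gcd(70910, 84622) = 2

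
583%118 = 111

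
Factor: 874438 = 2^1*437219^1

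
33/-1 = -33 = -33.00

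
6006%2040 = 1926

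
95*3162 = 300390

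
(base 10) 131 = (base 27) 4n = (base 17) 7c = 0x83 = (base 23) 5g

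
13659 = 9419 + 4240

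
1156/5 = 231+1/5 = 231.20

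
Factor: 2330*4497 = 2^1*3^1*5^1*233^1*1499^1 = 10478010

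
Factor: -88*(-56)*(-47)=-1*2^6*7^1*11^1*47^1=-231616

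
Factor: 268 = 2^2*67^1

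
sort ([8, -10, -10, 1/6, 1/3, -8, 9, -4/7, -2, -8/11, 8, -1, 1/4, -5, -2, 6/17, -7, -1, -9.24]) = [-10, -10, -9.24, -8, -7, -5, -2, -2, -1, -1, -8/11, -4/7, 1/6, 1/4, 1/3, 6/17, 8, 8, 9]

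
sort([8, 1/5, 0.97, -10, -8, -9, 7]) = [-10, -9, -8, 1/5, 0.97, 7, 8]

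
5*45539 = 227695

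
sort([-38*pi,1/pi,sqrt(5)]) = [-38*pi,1/pi,sqrt(5)]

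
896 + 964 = 1860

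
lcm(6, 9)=18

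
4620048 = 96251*48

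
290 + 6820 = 7110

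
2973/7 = 424 + 5/7 ≈ 424.71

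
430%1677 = 430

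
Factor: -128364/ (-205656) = 2^ (-1)*11^ (-1)*41^ (-1)*563^1 = 563/902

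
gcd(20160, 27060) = 60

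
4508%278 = 60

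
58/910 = 29/455 ≈ 0.0637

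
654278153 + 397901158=1052179311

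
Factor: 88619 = 23^1 * 3853^1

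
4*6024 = 24096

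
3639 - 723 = 2916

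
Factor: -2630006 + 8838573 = 331^1*18757^1 = 6208567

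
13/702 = 1/54 ≈ 0.0185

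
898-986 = -88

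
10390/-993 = -10 - 460/993 ≈ -10.46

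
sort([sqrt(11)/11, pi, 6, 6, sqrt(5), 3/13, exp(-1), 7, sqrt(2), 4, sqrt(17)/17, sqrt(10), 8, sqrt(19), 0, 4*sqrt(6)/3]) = [0, 3/13, sqrt(17)/17, sqrt(11)/11, exp(-1), sqrt(2), sqrt(5), pi, sqrt(10), 4*sqrt(6)/3, 4, sqrt(19), 6, 6, 7, 8]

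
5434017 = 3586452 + 1847565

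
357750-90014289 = -89656539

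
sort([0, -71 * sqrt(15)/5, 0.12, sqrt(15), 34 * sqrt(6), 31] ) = [-71 * sqrt(15)/5, 0, 0.12, sqrt(15), 31, 34 * sqrt(6)] 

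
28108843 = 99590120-71481277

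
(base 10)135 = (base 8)207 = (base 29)4j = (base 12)b3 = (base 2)10000111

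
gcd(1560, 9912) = 24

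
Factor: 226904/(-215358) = -1*2^2*3^(-1)*11^(-1)*13^(-1)*113^1 = -452/429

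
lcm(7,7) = 7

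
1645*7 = 11515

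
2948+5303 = 8251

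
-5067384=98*(-51708)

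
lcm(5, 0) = 0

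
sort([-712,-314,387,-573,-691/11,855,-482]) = [-712,-573,-482,-314,-691/11,387,855]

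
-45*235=-10575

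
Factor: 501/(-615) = -1*5^(-1)*41^(-1)*167^1 = -167/205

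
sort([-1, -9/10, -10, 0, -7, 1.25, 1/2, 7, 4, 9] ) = [-10, -7, -1, -9/10, 0, 1/2, 1.25, 4, 7, 9] 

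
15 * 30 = 450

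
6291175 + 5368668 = 11659843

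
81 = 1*81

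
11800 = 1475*8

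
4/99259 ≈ 0.0000403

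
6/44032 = 3/22016 ≈ 0.000136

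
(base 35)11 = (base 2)100100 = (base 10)36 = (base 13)2a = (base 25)1b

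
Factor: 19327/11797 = 7^1*11^1*47^(-1) = 77/47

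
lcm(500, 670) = 33500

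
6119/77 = 79 + 36/77 ≈ 79.47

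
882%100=82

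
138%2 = 0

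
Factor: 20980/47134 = 2^1 * 5^1 * 1049^1 * 23567^(-1) = 10490/23567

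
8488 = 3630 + 4858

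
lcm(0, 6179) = 0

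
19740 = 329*60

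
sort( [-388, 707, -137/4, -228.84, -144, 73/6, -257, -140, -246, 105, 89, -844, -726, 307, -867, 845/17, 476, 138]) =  [-867, -844, -726, -388, -257, -246, -228.84, -144, -140, -137/4, 73/6, 845/17, 89, 105, 138, 307, 476, 707]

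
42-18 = 24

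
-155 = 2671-2826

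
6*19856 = 119136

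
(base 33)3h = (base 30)3q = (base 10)116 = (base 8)164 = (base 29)40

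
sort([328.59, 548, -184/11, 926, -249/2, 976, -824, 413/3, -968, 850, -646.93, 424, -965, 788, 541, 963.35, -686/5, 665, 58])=[-968, -965, -824, -646.93, -686/5, -249/2, -184/11, 58, 413/3, 328.59, 424, 541, 548, 665, 788, 850, 926, 963.35, 976]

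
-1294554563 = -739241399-555313164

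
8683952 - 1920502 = 6763450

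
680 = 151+529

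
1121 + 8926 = 10047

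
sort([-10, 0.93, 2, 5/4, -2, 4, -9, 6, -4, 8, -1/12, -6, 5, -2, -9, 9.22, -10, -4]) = [-10, -10, -9, -9, -6, -4, -4, -2, -2, -1/12, 0.93, 5/4, 2, 4, 5, 6, 8, 9.22]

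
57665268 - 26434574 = 31230694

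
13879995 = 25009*555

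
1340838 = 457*2934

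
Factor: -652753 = -1 * 652753^1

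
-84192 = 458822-543014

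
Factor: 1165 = 5^1*233^1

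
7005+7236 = 14241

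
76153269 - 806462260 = -730308991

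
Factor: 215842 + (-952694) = -1*2^2*41^1*4493^1 = -736852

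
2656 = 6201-3545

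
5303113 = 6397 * 829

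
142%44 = 10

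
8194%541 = 79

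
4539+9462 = 14001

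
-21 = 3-24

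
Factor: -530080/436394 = -1*2^4*5^1*7^(-2)*61^(-1)*73^(-1)*3313^1 = -265040/218197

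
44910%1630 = 900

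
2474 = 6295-3821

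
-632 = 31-663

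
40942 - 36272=4670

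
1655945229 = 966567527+689377702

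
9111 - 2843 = 6268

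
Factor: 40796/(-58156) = -1*47^1*67^(-1) = -47/67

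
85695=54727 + 30968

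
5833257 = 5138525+694732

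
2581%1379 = 1202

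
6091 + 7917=14008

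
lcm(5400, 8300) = 448200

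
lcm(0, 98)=0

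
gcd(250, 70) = 10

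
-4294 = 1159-5453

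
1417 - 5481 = -4064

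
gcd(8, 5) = 1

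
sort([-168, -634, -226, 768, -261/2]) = [-634, -226, -168, -261/2, 768]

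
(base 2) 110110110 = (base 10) 438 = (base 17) 18d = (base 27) g6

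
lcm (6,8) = 24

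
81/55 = 1+26/55 ≈ 1.47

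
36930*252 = 9306360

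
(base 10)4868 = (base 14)1aba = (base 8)11404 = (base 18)f08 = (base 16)1304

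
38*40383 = 1534554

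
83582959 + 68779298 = 152362257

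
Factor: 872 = 2^3 * 109^1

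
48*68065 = 3267120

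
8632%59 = 18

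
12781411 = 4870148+7911263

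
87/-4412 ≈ -0.0197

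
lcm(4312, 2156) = 4312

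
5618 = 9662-4044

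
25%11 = 3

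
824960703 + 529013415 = 1353974118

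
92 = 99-7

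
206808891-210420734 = -3611843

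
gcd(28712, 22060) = 4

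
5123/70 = 73 + 13/70 ≈ 73.19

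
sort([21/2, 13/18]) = [13/18, 21/2]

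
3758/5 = 751 + 3/5 = 751.60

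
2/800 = 1/400 = 0.0025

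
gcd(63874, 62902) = 2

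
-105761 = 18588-124349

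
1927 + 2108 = 4035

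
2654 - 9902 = -7248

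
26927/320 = 84 + 47/320≈84.15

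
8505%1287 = 783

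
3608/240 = 451/30 ≈ 15.03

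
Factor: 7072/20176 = 2^1 * 17^1 * 97^(-1) = 34/97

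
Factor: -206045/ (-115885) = 11^ (-1) * 29^2 * 43^ (-1) = 841/473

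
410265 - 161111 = 249154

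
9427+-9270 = 157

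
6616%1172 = 756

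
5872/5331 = 1 + 541/5331 ≈ 1.10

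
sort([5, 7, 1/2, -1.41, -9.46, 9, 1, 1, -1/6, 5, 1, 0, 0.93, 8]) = [-9.46, -1.41, -1/6, 0, 1/2, 0.93, 1, 1, 1, 5, 5, 7, 8, 9]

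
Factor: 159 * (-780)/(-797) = 2^2 * 3^2 * 5^1 * 13^1 * 53^1 * 797^(-1) = 124020/797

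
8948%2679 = 911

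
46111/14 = 3293+9/14 ≈ 3293.64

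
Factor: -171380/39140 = -1 * 11^1 * 41^1 * 103^(-1) = -451/103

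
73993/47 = 1574 + 15/47 ≈ 1574.32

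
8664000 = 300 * 28880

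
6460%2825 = 810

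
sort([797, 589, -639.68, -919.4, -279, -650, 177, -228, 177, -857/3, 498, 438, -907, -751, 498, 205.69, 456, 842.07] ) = [-919.4, -907, -751, -650, -639.68, -857/3, -279, -228, 177, 177, 205.69, 438, 456, 498, 498, 589, 797, 842.07] 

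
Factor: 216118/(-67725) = -1 * 2^1 * 3^(-2) * 5^(-2) * 359^1 = -718/225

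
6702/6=1117=1117.00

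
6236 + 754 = 6990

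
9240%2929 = 453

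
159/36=4 + 5/12 ≈ 4.42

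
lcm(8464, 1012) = 93104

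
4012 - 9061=-5049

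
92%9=2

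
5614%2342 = 930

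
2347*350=821450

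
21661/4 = 5415 + 1/4 = 5415.25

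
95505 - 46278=49227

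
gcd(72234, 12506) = 2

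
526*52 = 27352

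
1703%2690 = 1703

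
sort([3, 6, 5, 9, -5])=[-5, 3, 5, 6, 9]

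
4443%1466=45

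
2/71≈0.0282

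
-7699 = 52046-59745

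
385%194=191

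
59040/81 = 6560/9 ≈ 728.89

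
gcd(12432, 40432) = 112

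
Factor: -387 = -1*3^2*43^1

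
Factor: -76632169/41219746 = -1*2^(-1)*367^1*208807^1*20609873^(-1)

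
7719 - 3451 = 4268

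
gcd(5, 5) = 5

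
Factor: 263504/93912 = 2^1*3^ (-1)*7^ (-1)*13^ (-1)*383^1 = 766/273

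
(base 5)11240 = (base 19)253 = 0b1100110100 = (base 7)2251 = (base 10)820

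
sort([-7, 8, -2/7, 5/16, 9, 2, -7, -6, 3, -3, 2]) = [-7, -7, -6, -3, -2/7, 5/16, 2, 2, 3, 8, 9]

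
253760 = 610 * 416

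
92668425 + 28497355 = 121165780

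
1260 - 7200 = -5940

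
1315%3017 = 1315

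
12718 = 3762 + 8956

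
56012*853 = 47778236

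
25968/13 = 1997 + 7/13 ≈ 1997.54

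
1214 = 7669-6455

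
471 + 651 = 1122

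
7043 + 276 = 7319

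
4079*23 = 93817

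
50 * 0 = 0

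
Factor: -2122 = -1*2^1*1061^1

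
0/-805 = 0 = 0.00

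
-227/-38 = 5 + 37/38≈5.97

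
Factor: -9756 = -1 * 2^2 * 3^2 * 271^1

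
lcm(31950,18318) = 1373850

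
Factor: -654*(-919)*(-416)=-1*2^6*3^1*13^1*109^1*919^1=-250026816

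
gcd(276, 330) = 6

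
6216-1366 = 4850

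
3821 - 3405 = 416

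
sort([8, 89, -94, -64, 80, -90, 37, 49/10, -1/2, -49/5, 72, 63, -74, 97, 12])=[-94, -90, -74, -64, -49/5, -1/2, 49/10, 8, 12, 37, 63, 72, 80, 89, 97]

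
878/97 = 9 + 5/97≈9.05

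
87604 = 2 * 43802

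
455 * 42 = 19110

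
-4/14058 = -2/7029 ≈ -0.000285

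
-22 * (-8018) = 176396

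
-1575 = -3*525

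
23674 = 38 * 623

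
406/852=203/426 ≈ 0.477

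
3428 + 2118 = 5546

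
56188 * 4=224752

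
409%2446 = 409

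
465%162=141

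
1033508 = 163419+870089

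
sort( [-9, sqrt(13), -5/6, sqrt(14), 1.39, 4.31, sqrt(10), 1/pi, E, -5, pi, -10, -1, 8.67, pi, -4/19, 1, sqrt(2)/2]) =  [-10, -9, -5, -1, -5/6, -4/19, 1/pi, sqrt(2)/2, 1, 1.39, E, pi, pi, sqrt(10), sqrt(13), sqrt(14), 4.31, 8.67]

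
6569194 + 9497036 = 16066230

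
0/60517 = 0 = 0.00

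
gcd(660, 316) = 4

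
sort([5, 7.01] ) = [5, 7.01] 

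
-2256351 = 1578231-3834582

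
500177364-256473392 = 243703972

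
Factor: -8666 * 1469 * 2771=-1 * 2^1 * 7^1 * 13^1 * 17^1 * 113^1 * 163^1 * 619^1=-35275810934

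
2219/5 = 443 + 4/5 = 443.80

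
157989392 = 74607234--83382158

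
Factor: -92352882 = -1*2^1*3^1*19^1*149^1*5437^1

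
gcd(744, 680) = 8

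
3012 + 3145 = 6157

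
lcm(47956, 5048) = 95912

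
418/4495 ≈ 0.0930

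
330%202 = 128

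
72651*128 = 9299328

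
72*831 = 59832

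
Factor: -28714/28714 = -1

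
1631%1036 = 595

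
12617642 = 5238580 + 7379062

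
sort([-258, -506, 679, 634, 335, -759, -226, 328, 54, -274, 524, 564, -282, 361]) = [-759, -506, -282, -274, -258, -226, 54, 328, 335, 361, 524, 564, 634, 679]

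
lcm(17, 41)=697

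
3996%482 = 140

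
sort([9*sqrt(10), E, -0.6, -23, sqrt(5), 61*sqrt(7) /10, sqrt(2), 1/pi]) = [-23, -0.6, 1/pi, sqrt(2), sqrt(5), E, 61*sqrt(7) /10, 9*sqrt(10)]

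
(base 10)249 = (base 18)df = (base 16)f9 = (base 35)74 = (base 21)bi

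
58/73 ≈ 0.795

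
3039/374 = 8 + 47/374 ≈ 8.13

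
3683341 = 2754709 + 928632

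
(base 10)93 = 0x5d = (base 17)58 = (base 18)53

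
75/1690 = 15/338 ≈ 0.0444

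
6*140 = 840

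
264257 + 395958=660215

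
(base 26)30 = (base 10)78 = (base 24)36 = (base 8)116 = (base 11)71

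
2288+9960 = 12248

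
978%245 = 243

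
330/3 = 110 = 110.00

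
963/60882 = 321/20294 ≈ 0.0158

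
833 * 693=577269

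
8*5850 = 46800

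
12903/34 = 379 + 1/2 = 379.50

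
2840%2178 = 662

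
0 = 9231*0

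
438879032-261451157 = 177427875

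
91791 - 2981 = 88810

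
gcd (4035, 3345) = 15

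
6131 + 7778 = 13909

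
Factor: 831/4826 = 2^(-1) * 3^1 * 19^(-1) * 127^(-1) * 277^1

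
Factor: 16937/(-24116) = -1*2^(-2)*6029^(-1)*16937^1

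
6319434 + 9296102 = 15615536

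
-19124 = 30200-49324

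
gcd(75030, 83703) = 3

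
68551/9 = 7616 + 7/9 ≈ 7616.78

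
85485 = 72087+13398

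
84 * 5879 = 493836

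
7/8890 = 1/1270 ≈ 0.000787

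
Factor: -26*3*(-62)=2^2*3^1*13^1*31^1=4836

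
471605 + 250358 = 721963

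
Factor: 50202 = 2^1 * 3^2 * 2789^1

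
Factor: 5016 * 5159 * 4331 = 2^3 * 3^1 * 7^1 * 11^2 * 19^1 * 61^1 * 67^1 * 71^1 = 112075643064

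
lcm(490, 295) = 28910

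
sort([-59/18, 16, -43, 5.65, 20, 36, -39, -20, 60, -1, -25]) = [-43, -39, -25, -20, -59/18, -1, 5.65, 16, 20, 36, 60]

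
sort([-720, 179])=[-720, 179]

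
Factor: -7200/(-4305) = 2^5 * 3^1 * 5^1 * 7^(-1) * 41^(-1) = 480/287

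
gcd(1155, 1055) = 5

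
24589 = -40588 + 65177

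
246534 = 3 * 82178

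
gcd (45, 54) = 9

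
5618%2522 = 574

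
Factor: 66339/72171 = 3^(-2)*7^1*11^(-1)*13^1 = 91/99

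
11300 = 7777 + 3523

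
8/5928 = 1/741 ≈ 0.00135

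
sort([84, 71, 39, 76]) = [39, 71, 76, 84]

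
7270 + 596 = 7866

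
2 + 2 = 4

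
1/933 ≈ 0.00107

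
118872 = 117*1016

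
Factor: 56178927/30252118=2^(-1) * 3^6 * 7^1 * 13^(-1) * 101^1 * 109^1 * 1163543^(-1)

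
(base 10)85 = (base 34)2h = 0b1010101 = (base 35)2f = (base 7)151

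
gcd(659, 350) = 1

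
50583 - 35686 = 14897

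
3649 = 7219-3570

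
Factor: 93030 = 2^1*3^1*5^1*7^1*443^1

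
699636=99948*7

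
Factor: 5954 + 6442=2^2 * 3^1 * 1033^1=12396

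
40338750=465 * 86750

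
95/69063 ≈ 0.00138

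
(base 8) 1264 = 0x2b4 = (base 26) 10g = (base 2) 1010110100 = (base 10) 692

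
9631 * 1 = 9631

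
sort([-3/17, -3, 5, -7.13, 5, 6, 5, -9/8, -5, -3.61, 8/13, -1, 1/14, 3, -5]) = [-7.13, -5, -5, -3.61, -3, -9/8, -1, -3/17, 1/14, 8/13, 3, 5, 5, 5, 6]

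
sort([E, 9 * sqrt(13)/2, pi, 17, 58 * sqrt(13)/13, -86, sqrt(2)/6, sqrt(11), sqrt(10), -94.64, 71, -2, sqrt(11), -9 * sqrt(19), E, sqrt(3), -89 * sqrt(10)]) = [-89 * sqrt(10), -94.64, -86, -9 * sqrt(19), -2, sqrt(2)/6, sqrt(3), E, E, pi, sqrt(10), sqrt(11), sqrt(11), 58 * sqrt(13)/13, 9 * sqrt(13)/2, 17, 71]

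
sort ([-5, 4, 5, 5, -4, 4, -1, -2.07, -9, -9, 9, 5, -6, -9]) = [-9, -9, -9, -6, -5, -4, -2.07, -1, 4, 4, 5, 5, 5, 9]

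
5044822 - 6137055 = -1092233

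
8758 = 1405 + 7353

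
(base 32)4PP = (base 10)4921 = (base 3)20202021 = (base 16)1339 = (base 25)7LL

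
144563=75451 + 69112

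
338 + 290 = 628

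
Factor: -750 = -1*2^1*3^1*5^3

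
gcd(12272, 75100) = 4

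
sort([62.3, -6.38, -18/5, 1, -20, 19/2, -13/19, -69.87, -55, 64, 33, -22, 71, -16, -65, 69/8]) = [-69.87, -65, -55, -22, -20, -16, -6.38, -18/5, -13/19, 1, 69/8, 19/2, 33, 62.3, 64, 71]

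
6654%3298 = 58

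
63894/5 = 12778 + 4/5 = 12778.80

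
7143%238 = 3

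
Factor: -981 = -1 * 3^2 * 109^1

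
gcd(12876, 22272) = 348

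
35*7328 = 256480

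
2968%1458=52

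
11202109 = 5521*2029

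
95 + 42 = 137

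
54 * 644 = 34776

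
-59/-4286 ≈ 0.0138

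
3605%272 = 69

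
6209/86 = 72 + 17/86 ≈ 72.20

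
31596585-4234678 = 27361907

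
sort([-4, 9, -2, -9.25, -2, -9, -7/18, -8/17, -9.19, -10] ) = [-10, -9.25, -9.19, -9, -4, -2, -2, -8/17, -7/18, 9] 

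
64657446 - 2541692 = 62115754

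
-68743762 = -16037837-52705925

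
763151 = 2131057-1367906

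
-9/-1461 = 3/487 ≈ 0.00616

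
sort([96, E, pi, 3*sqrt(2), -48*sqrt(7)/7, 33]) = [-48*sqrt(7)/7, E, pi, 3*sqrt(2), 33, 96]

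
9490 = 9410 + 80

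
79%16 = 15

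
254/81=3 + 11/81 ≈ 3.14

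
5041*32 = 161312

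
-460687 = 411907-872594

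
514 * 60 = 30840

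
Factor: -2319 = -1*3^1*773^1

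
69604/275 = 253+29/275 ≈ 253.11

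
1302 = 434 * 3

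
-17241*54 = -931014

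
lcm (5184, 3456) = 10368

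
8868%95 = 33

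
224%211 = 13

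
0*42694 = 0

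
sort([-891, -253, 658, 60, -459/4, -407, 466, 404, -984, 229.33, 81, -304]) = [-984, -891, -407, -304, -253, -459/4, 60, 81, 229.33, 404, 466, 658]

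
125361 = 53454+71907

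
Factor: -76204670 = -1*2^1*5^1*347^1*21961^1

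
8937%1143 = 936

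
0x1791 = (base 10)6033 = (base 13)2991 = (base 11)4595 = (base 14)22ad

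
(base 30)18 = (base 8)46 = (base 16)26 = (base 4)212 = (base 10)38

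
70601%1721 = 40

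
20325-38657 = -18332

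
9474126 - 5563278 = 3910848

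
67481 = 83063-15582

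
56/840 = 1/15 ≈ 0.0667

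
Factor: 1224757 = 29^1*157^1*269^1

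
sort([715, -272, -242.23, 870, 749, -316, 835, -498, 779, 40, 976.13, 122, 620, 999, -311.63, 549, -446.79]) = [-498, -446.79, -316, -311.63, -272, -242.23, 40, 122, 549, 620, 715, 749, 779, 835, 870, 976.13, 999]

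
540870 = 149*3630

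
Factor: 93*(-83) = -1*3^1*31^1*83^1 = -7719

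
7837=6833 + 1004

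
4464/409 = 10+374/409 ≈ 10.91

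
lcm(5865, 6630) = 152490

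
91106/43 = 2118 + 32/43 ≈ 2118.74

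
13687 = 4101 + 9586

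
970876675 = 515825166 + 455051509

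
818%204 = 2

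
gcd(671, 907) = 1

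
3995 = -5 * (-799)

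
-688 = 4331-5019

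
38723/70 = 553 + 13/70 ≈ 553.19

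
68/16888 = 17/4222 ≈ 0.00403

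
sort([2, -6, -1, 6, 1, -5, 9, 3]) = [-6, -5, -1, 1, 2, 3, 6, 9]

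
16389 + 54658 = 71047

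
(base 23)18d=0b1011010110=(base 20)1g6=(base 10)726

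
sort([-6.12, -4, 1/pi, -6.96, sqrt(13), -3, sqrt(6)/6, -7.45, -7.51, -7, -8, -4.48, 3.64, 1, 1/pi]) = [-8, -7.51, -7.45, -7, -6.96, -6.12, -4.48, -4, -3, 1/pi, 1/pi, sqrt(6)/6, 1, sqrt(13), 3.64]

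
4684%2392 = 2292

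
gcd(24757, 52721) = 1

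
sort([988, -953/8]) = [-953/8, 988]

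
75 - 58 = 17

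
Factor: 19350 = 2^1 * 3^2 * 5^2 * 43^1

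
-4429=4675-9104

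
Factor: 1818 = 2^1*3^2*101^1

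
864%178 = 152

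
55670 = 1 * 55670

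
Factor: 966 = 2^1*3^1*7^1*23^1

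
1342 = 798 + 544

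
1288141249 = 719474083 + 568667166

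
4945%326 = 55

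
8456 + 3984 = 12440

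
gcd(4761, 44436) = 1587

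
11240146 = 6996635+4243511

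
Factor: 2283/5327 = 3^1 * 7^ (-1) = 3/7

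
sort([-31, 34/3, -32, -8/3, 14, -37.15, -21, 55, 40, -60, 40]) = [-60, -37.15, -32, -31, -21, -8/3, 34/3, 14, 40, 40, 55]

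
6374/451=14 + 60/451 ≈ 14.13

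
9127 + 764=9891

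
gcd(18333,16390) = 1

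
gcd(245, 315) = 35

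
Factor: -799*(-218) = 2^1*17^1*47^1*109^1 = 174182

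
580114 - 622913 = -42799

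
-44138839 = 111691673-155830512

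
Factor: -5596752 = -1 * 2^4 * 3^1 * 7^1 * 16657^1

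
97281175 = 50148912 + 47132263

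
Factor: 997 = 997^1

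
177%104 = 73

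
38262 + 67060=105322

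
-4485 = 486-4971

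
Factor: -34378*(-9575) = 2^1*5^2*383^1*17189^1 = 329169350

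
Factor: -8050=-1*2^1*5^2*7^1*23^1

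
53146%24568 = 4010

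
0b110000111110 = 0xc3e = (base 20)7ge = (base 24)5ae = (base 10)3134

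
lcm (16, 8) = 16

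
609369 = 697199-87830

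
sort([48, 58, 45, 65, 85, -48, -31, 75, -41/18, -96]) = [-96, -48, -31, -41/18, 45, 48, 58, 65, 75, 85]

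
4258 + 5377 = 9635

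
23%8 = 7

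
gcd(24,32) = 8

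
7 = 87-80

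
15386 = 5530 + 9856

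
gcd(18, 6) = 6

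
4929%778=261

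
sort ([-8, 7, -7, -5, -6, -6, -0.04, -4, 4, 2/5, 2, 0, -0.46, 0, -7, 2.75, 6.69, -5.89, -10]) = [-10, -8, -7, -7, -6, -6, -5.89, -5, -4, -0.46, -0.04, 0, 0, 2/5, 2, 2.75, 4, 6.69, 7]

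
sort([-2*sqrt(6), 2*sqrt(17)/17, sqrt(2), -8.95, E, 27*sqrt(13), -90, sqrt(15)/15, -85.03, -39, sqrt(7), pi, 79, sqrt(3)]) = [-90, -85.03, -39, -8.95, -2*sqrt(6), sqrt(15)/15, 2*sqrt(17)/17, sqrt(2), sqrt(3), sqrt(7), E, pi, 79, 27*sqrt(13)]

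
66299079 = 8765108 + 57533971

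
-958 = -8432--7474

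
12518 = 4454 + 8064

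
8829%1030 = 589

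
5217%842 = 165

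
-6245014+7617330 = 1372316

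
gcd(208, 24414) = 26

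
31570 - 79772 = -48202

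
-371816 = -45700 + -326116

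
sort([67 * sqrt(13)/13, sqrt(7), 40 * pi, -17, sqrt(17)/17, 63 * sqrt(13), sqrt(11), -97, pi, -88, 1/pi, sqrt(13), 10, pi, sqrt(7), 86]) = [-97, -88, -17, sqrt(17)/17, 1/pi, sqrt(7), sqrt(7), pi, pi, sqrt(11), sqrt(13), 10, 67 * sqrt(13)/13, 86, 40 * pi, 63 * sqrt(13)]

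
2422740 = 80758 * 30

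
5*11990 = 59950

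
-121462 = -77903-43559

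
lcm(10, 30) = 30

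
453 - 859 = -406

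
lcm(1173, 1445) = 99705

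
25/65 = 5/13 ≈ 0.385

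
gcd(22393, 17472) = 7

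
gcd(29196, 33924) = 12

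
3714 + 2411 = 6125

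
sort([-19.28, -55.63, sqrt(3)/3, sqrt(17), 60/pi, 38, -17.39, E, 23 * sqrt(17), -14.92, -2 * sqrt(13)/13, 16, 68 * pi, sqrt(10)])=[-55.63, -19.28, -17.39, -14.92, -2 * sqrt(13)/13, sqrt(3)/3, E, sqrt(10), sqrt(17), 16, 60/pi, 38, 23 * sqrt(17), 68 * pi]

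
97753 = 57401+40352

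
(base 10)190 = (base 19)a0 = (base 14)d8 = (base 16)be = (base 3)21001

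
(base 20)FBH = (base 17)149F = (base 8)14135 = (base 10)6237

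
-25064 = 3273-28337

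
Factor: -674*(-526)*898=2^3*263^1*337^1*449^1=318362552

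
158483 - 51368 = 107115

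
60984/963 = 63 + 35/107 ≈ 63.33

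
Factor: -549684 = -1*2^2*3^2*15269^1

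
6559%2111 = 226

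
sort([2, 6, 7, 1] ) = [1, 2, 6, 7] 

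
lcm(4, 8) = 8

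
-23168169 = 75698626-98866795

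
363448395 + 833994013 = 1197442408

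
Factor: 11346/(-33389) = -1 * 2^1 * 3^1 * 31^1 * 61^1 * 173^(-1) * 193^(-1)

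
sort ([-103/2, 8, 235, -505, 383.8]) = [-505, -103/2, 8, 235, 383.8]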